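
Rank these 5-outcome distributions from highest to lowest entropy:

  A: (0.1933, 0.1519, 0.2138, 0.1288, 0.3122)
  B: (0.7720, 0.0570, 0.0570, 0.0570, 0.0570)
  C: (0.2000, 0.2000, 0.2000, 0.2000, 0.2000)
C > A > B

Key insight: Entropy is maximized by uniform distributions and minimized by concentrated distributions.

- Uniform distributions have maximum entropy log₂(5) = 2.3219 bits
- The more "peaked" or concentrated a distribution, the lower its entropy

Entropies:
  H(A) = 2.2523 bits
  H(B) = 1.2305 bits
  H(C) = 2.3219 bits

Ranking: C > A > B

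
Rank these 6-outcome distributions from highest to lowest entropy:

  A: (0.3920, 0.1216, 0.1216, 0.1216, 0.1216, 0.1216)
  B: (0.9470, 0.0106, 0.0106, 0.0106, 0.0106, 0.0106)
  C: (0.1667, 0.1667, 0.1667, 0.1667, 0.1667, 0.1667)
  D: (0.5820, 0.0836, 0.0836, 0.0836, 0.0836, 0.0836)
C > A > D > B

Key insight: Entropy is maximized by uniform distributions and minimized by concentrated distributions.

Entropies:
  H(A) = 2.3778 bits
  H(B) = 0.4221 bits
  H(C) = 2.5850 bits
  H(D) = 1.9511 bits

Ranking: C > A > D > B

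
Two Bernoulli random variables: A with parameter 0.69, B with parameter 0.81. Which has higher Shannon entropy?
A

For binary distributions, entropy is maximized at p=0.5 and decreases as p moves toward 0 or 1.

H(A) = H(0.69) = 0.8932 bits
H(B) = H(0.81) = 0.7015 bits

Distribution A (p=0.69) is closer to uniform (p=0.5), so it has higher entropy.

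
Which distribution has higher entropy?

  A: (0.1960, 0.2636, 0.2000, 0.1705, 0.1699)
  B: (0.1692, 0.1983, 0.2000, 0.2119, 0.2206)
B

Both distributions are close to uniform, making this a harder comparison.

H(A) = 2.3018 bits
H(B) = 2.3163 bits

The distribution closer to uniform has higher entropy.
Answer: B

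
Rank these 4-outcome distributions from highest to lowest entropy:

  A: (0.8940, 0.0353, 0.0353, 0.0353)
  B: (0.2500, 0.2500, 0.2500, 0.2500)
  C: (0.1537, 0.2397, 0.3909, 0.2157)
B > C > A

Key insight: Entropy is maximized by uniform distributions and minimized by concentrated distributions.

- Uniform distributions have maximum entropy log₂(4) = 2.0000 bits
- The more "peaked" or concentrated a distribution, the lower its entropy

Entropies:
  H(A) = 0.6557 bits
  H(B) = 2.0000 bits
  H(C) = 1.9162 bits

Ranking: B > C > A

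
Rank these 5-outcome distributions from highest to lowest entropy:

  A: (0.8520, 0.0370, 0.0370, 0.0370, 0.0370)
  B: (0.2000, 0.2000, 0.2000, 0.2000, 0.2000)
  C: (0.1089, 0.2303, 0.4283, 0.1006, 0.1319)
B > C > A

Key insight: Entropy is maximized by uniform distributions and minimized by concentrated distributions.

- Uniform distributions have maximum entropy log₂(5) = 2.3219 bits
- The more "peaked" or concentrated a distribution, the lower its entropy

Entropies:
  H(A) = 0.9008 bits
  H(B) = 2.3219 bits
  H(C) = 2.0789 bits

Ranking: B > C > A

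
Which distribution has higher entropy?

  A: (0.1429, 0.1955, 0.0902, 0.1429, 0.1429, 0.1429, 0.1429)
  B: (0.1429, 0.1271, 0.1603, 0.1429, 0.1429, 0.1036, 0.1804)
B

Both distributions are close to uniform, making this a harder comparison.

H(A) = 2.7787 bits
H(B) = 2.7894 bits

The distribution closer to uniform has higher entropy.
Answer: B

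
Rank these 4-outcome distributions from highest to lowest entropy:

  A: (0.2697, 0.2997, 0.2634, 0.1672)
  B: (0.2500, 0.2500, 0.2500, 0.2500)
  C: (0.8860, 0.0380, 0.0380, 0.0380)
B > A > C

Key insight: Entropy is maximized by uniform distributions and minimized by concentrated distributions.

- Uniform distributions have maximum entropy log₂(4) = 2.0000 bits
- The more "peaked" or concentrated a distribution, the lower its entropy

Entropies:
  H(A) = 1.9693 bits
  H(B) = 2.0000 bits
  H(C) = 0.6926 bits

Ranking: B > A > C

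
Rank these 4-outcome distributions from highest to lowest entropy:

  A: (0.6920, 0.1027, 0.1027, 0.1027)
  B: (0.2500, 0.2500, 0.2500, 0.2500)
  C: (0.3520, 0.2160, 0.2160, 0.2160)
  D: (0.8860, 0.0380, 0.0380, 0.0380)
B > C > A > D

Key insight: Entropy is maximized by uniform distributions and minimized by concentrated distributions.

Entropies:
  H(A) = 1.3790 bits
  H(B) = 2.0000 bits
  H(C) = 1.9629 bits
  H(D) = 0.6926 bits

Ranking: B > C > A > D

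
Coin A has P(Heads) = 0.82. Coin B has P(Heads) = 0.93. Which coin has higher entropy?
A

For binary distributions, entropy is maximized at p=0.5 and decreases as p moves toward 0 or 1.

H(A) = H(0.82) = 0.6801 bits
H(B) = H(0.93) = 0.3659 bits

Distribution A (p=0.82) is closer to uniform (p=0.5), so it has higher entropy.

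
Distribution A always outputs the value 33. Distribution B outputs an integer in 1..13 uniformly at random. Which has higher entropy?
B

A is deterministic, so H(A) = 0. B is uniform over 13 outcomes, so H(B) = log₂(13) = 3.700 bits. Any distribution with genuine randomness has higher entropy than a deterministic one.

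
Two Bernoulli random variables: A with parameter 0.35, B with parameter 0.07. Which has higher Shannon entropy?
A

For binary distributions, entropy is maximized at p=0.5 and decreases as p moves toward 0 or 1.

H(A) = H(0.35) = 0.9341 bits
H(B) = H(0.07) = 0.3659 bits

Distribution A (p=0.35) is closer to uniform (p=0.5), so it has higher entropy.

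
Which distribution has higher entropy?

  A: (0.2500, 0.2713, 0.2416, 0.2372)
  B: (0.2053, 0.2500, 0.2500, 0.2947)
A

Both distributions are close to uniform, making this a harder comparison.

H(A) = 1.9980 bits
H(B) = 1.9884 bits

The distribution closer to uniform has higher entropy.
Answer: A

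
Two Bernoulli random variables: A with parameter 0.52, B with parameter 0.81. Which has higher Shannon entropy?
A

For binary distributions, entropy is maximized at p=0.5 and decreases as p moves toward 0 or 1.

H(A) = H(0.52) = 0.9988 bits
H(B) = H(0.81) = 0.7015 bits

Distribution A (p=0.52) is closer to uniform (p=0.5), so it has higher entropy.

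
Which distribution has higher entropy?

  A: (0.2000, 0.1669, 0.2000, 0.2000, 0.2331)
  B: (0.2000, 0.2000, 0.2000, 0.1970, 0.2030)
B

Both distributions are close to uniform, making this a harder comparison.

H(A) = 2.3140 bits
H(B) = 2.3219 bits

The distribution closer to uniform has higher entropy.
Answer: B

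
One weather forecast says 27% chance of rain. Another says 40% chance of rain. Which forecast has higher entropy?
40% forecast

Treat each forecast as a Bernoulli distribution. Binary entropy is maximized at p=0.5 and falls off symmetrically toward 0 or 1. The 40% forecast is closer to 50%, so it is more uncertain. H(27%) ≈ 0.841 bits, H(40%) ≈ 0.971 bits.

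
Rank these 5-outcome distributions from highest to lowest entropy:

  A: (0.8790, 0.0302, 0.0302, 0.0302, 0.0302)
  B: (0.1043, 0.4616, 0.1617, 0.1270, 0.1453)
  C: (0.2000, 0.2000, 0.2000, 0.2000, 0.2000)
C > B > A

Key insight: Entropy is maximized by uniform distributions and minimized by concentrated distributions.

- Uniform distributions have maximum entropy log₂(5) = 2.3219 bits
- The more "peaked" or concentrated a distribution, the lower its entropy

Entropies:
  H(A) = 0.7742 bits
  H(B) = 2.0627 bits
  H(C) = 2.3219 bits

Ranking: C > B > A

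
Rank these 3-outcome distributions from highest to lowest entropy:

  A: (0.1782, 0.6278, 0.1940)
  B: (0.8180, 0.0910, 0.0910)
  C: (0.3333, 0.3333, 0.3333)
C > A > B

Key insight: Entropy is maximized by uniform distributions and minimized by concentrated distributions.

- Uniform distributions have maximum entropy log₂(3) = 1.5850 bits
- The more "peaked" or concentrated a distribution, the lower its entropy

Entropies:
  H(A) = 1.3241 bits
  H(B) = 0.8664 bits
  H(C) = 1.5850 bits

Ranking: C > A > B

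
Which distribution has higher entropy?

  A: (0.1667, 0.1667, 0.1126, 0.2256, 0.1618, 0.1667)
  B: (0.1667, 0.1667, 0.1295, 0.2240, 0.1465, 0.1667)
B

Both distributions are close to uniform, making this a harder comparison.

H(A) = 2.5570 bits
H(B) = 2.5638 bits

The distribution closer to uniform has higher entropy.
Answer: B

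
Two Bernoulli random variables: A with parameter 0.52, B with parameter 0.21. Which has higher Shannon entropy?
A

For binary distributions, entropy is maximized at p=0.5 and decreases as p moves toward 0 or 1.

H(A) = H(0.52) = 0.9988 bits
H(B) = H(0.21) = 0.7415 bits

Distribution A (p=0.52) is closer to uniform (p=0.5), so it has higher entropy.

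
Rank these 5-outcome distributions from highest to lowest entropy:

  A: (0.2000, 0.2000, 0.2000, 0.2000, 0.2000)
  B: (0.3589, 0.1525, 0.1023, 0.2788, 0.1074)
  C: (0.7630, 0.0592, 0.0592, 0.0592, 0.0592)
A > B > C

Key insight: Entropy is maximized by uniform distributions and minimized by concentrated distributions.

- Uniform distributions have maximum entropy log₂(5) = 2.3219 bits
- The more "peaked" or concentrated a distribution, the lower its entropy

Entropies:
  H(A) = 2.3219 bits
  H(B) = 2.1404 bits
  H(C) = 1.2640 bits

Ranking: A > B > C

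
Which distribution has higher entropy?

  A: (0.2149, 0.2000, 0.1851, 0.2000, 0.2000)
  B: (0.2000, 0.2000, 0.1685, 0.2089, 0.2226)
A

Both distributions are close to uniform, making this a harder comparison.

H(A) = 2.3203 bits
H(B) = 2.3161 bits

The distribution closer to uniform has higher entropy.
Answer: A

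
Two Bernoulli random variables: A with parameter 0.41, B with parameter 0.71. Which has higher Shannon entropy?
A

For binary distributions, entropy is maximized at p=0.5 and decreases as p moves toward 0 or 1.

H(A) = H(0.41) = 0.9765 bits
H(B) = H(0.71) = 0.8687 bits

Distribution A (p=0.41) is closer to uniform (p=0.5), so it has higher entropy.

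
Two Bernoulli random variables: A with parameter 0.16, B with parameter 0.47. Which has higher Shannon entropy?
B

For binary distributions, entropy is maximized at p=0.5 and decreases as p moves toward 0 or 1.

H(A) = H(0.16) = 0.6343 bits
H(B) = H(0.47) = 0.9974 bits

Distribution B (p=0.47) is closer to uniform (p=0.5), so it has higher entropy.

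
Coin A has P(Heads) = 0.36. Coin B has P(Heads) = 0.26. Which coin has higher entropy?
A

For binary distributions, entropy is maximized at p=0.5 and decreases as p moves toward 0 or 1.

H(A) = H(0.36) = 0.9427 bits
H(B) = H(0.26) = 0.8267 bits

Distribution A (p=0.36) is closer to uniform (p=0.5), so it has higher entropy.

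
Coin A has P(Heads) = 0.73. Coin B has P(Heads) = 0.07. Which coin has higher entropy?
A

For binary distributions, entropy is maximized at p=0.5 and decreases as p moves toward 0 or 1.

H(A) = H(0.73) = 0.8415 bits
H(B) = H(0.07) = 0.3659 bits

Distribution A (p=0.73) is closer to uniform (p=0.5), so it has higher entropy.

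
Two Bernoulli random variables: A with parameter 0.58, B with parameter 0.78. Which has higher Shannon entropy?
A

For binary distributions, entropy is maximized at p=0.5 and decreases as p moves toward 0 or 1.

H(A) = H(0.58) = 0.9815 bits
H(B) = H(0.78) = 0.7602 bits

Distribution A (p=0.58) is closer to uniform (p=0.5), so it has higher entropy.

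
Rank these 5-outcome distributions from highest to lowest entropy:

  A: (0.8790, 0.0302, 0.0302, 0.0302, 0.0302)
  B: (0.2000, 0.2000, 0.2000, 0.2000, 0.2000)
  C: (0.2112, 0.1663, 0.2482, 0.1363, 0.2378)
B > C > A

Key insight: Entropy is maximized by uniform distributions and minimized by concentrated distributions.

- Uniform distributions have maximum entropy log₂(5) = 2.3219 bits
- The more "peaked" or concentrated a distribution, the lower its entropy

Entropies:
  H(A) = 0.7742 bits
  H(B) = 2.3219 bits
  H(C) = 2.2880 bits

Ranking: B > C > A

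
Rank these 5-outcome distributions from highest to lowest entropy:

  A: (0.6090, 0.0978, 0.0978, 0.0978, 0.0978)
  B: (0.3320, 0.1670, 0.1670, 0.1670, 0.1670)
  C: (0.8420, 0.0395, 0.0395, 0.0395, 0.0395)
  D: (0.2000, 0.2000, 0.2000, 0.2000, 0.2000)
D > B > A > C

Key insight: Entropy is maximized by uniform distributions and minimized by concentrated distributions.

Entropies:
  H(A) = 1.7474 bits
  H(B) = 2.2530 bits
  H(C) = 0.9455 bits
  H(D) = 2.3219 bits

Ranking: D > B > A > C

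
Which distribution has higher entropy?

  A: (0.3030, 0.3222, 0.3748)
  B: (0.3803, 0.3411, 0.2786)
A

Both distributions are close to uniform, making this a harder comparison.

H(A) = 1.5791 bits
H(B) = 1.5734 bits

The distribution closer to uniform has higher entropy.
Answer: A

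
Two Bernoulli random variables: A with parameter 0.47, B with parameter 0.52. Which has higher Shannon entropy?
B

For binary distributions, entropy is maximized at p=0.5 and decreases as p moves toward 0 or 1.

H(A) = H(0.47) = 0.9974 bits
H(B) = H(0.52) = 0.9988 bits

Distribution B (p=0.52) is closer to uniform (p=0.5), so it has higher entropy.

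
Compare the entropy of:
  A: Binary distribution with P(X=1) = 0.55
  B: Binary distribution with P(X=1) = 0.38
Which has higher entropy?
A

For binary distributions, entropy is maximized at p=0.5 and decreases as p moves toward 0 or 1.

H(A) = H(0.55) = 0.9928 bits
H(B) = H(0.38) = 0.9580 bits

Distribution A (p=0.55) is closer to uniform (p=0.5), so it has higher entropy.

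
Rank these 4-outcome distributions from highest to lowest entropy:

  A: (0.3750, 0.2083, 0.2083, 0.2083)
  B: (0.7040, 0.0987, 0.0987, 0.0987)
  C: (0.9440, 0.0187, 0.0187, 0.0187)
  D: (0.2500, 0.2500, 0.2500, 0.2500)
D > A > B > C

Key insight: Entropy is maximized by uniform distributions and minimized by concentrated distributions.

Entropies:
  H(A) = 1.9450 bits
  H(B) = 1.3455 bits
  H(C) = 0.4001 bits
  H(D) = 2.0000 bits

Ranking: D > A > B > C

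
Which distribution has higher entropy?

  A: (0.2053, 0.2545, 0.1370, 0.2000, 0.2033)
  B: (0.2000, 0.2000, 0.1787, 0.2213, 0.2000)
B

Both distributions are close to uniform, making this a harder comparison.

H(A) = 2.2958 bits
H(B) = 2.3186 bits

The distribution closer to uniform has higher entropy.
Answer: B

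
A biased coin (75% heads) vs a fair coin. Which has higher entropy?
Fair coin

The fair coin is uniform (p=0.5), maximizing binary entropy at 1 bit. The biased coin has H(0.75) ≈ 0.811 bits — its outcome is more predictable, so its entropy is lower.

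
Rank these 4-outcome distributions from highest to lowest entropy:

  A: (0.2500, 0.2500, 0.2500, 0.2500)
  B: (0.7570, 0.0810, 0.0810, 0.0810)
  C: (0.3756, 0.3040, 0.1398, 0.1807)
A > C > B

Key insight: Entropy is maximized by uniform distributions and minimized by concentrated distributions.

- Uniform distributions have maximum entropy log₂(4) = 2.0000 bits
- The more "peaked" or concentrated a distribution, the lower its entropy

Entropies:
  H(A) = 2.0000 bits
  H(B) = 1.1851 bits
  H(C) = 1.8957 bits

Ranking: A > C > B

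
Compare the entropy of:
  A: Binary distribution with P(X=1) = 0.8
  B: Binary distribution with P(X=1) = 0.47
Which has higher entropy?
B

For binary distributions, entropy is maximized at p=0.5 and decreases as p moves toward 0 or 1.

H(A) = H(0.8) = 0.7219 bits
H(B) = H(0.47) = 0.9974 bits

Distribution B (p=0.47) is closer to uniform (p=0.5), so it has higher entropy.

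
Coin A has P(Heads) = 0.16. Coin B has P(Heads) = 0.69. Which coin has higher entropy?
B

For binary distributions, entropy is maximized at p=0.5 and decreases as p moves toward 0 or 1.

H(A) = H(0.16) = 0.6343 bits
H(B) = H(0.69) = 0.8932 bits

Distribution B (p=0.69) is closer to uniform (p=0.5), so it has higher entropy.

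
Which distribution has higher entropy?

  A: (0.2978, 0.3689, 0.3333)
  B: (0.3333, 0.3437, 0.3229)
B

Both distributions are close to uniform, making this a harder comparison.

H(A) = 1.5795 bits
H(B) = 1.5845 bits

The distribution closer to uniform has higher entropy.
Answer: B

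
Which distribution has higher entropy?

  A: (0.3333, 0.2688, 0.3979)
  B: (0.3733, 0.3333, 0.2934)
B

Both distributions are close to uniform, making this a harder comparison.

H(A) = 1.5668 bits
H(B) = 1.5780 bits

The distribution closer to uniform has higher entropy.
Answer: B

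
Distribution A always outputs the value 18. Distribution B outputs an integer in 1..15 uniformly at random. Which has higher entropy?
B

A is deterministic, so H(A) = 0. B is uniform over 15 outcomes, so H(B) = log₂(15) = 3.907 bits. Any distribution with genuine randomness has higher entropy than a deterministic one.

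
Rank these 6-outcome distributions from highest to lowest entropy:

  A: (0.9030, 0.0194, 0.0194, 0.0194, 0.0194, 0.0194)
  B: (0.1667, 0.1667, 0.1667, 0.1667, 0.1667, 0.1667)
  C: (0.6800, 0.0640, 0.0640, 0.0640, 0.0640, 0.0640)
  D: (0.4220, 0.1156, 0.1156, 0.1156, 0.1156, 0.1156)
B > D > C > A

Key insight: Entropy is maximized by uniform distributions and minimized by concentrated distributions.

Entropies:
  H(A) = 0.6846 bits
  H(B) = 2.5850 bits
  H(C) = 1.6474 bits
  H(D) = 2.3244 bits

Ranking: B > D > C > A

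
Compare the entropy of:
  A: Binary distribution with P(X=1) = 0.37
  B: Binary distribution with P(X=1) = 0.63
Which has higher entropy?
Equal

For binary distributions, entropy is maximized at p=0.5 and decreases as p moves toward 0 or 1.

H(A) = H(0.37) = 0.9507 bits
H(B) = H(0.63) = 0.9507 bits

Both distributions are equally far from uniform (|0.37-0.5| = |0.63-0.5|), so they have the same entropy.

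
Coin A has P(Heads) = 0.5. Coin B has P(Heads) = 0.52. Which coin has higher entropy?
A

For binary distributions, entropy is maximized at p=0.5 and decreases as p moves toward 0 or 1.

H(A) = H(0.5) = 1.0000 bits
H(B) = H(0.52) = 0.9988 bits

Distribution A (p=0.5) is closer to uniform (p=0.5), so it has higher entropy.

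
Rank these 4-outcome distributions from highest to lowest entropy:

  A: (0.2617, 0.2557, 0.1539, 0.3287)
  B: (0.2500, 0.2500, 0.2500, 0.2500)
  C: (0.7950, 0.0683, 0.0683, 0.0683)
B > A > C

Key insight: Entropy is maximized by uniform distributions and minimized by concentrated distributions.

- Uniform distributions have maximum entropy log₂(4) = 2.0000 bits
- The more "peaked" or concentrated a distribution, the lower its entropy

Entropies:
  H(A) = 1.9524 bits
  H(B) = 2.0000 bits
  H(C) = 1.0567 bits

Ranking: B > A > C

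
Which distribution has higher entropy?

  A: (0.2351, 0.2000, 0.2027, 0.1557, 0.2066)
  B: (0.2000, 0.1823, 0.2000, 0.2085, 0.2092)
B

Both distributions are close to uniform, making this a harder comparison.

H(A) = 2.3099 bits
H(B) = 2.3202 bits

The distribution closer to uniform has higher entropy.
Answer: B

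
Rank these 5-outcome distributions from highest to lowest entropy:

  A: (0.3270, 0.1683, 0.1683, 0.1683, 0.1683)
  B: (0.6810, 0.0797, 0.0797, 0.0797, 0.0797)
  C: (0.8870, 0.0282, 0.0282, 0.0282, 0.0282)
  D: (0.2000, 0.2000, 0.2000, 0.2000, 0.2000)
D > A > B > C

Key insight: Entropy is maximized by uniform distributions and minimized by concentrated distributions.

Entropies:
  H(A) = 2.2578 bits
  H(B) = 1.5413 bits
  H(C) = 0.7349 bits
  H(D) = 2.3219 bits

Ranking: D > A > B > C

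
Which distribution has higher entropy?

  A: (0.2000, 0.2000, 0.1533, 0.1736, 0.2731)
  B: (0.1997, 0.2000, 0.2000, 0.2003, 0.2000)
B

Both distributions are close to uniform, making this a harder comparison.

H(A) = 2.2935 bits
H(B) = 2.3219 bits

The distribution closer to uniform has higher entropy.
Answer: B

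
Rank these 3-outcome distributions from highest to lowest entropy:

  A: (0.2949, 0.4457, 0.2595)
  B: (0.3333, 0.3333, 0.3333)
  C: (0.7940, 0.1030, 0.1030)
B > A > C

Key insight: Entropy is maximized by uniform distributions and minimized by concentrated distributions.

- Uniform distributions have maximum entropy log₂(3) = 1.5850 bits
- The more "peaked" or concentrated a distribution, the lower its entropy

Entropies:
  H(A) = 1.5442 bits
  H(B) = 1.5850 bits
  H(C) = 0.9398 bits

Ranking: B > A > C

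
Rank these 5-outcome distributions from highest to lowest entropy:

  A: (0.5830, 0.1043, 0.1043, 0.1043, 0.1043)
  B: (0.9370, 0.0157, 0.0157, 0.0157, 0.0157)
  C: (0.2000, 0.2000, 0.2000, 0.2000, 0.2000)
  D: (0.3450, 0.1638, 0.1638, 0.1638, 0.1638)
C > D > A > B

Key insight: Entropy is maximized by uniform distributions and minimized by concentrated distributions.

Entropies:
  H(A) = 1.8140 bits
  H(B) = 0.4652 bits
  H(C) = 2.3219 bits
  H(D) = 2.2395 bits

Ranking: C > D > A > B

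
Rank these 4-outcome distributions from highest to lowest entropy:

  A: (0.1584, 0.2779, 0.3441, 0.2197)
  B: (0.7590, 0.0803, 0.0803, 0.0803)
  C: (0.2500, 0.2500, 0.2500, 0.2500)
C > A > B

Key insight: Entropy is maximized by uniform distributions and minimized by concentrated distributions.

- Uniform distributions have maximum entropy log₂(4) = 2.0000 bits
- The more "peaked" or concentrated a distribution, the lower its entropy

Entropies:
  H(A) = 1.9444 bits
  H(B) = 1.1787 bits
  H(C) = 2.0000 bits

Ranking: C > A > B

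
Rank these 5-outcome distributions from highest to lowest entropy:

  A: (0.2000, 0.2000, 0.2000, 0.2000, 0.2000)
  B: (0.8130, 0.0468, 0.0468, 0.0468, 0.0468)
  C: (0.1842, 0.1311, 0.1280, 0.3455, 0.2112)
A > C > B

Key insight: Entropy is maximized by uniform distributions and minimized by concentrated distributions.

- Uniform distributions have maximum entropy log₂(5) = 2.3219 bits
- The more "peaked" or concentrated a distribution, the lower its entropy

Entropies:
  H(A) = 2.3219 bits
  H(B) = 1.0692 bits
  H(C) = 2.2171 bits

Ranking: A > C > B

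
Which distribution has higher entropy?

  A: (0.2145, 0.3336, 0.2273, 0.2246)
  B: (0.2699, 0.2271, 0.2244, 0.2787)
B

Both distributions are close to uniform, making this a harder comparison.

H(A) = 1.9745 bits
H(B) = 1.9931 bits

The distribution closer to uniform has higher entropy.
Answer: B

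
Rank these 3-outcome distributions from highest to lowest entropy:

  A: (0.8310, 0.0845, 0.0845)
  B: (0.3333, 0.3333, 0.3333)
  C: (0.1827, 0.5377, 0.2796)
B > C > A

Key insight: Entropy is maximized by uniform distributions and minimized by concentrated distributions.

- Uniform distributions have maximum entropy log₂(3) = 1.5850 bits
- The more "peaked" or concentrated a distribution, the lower its entropy

Entropies:
  H(A) = 0.8244 bits
  H(B) = 1.5850 bits
  H(C) = 1.4435 bits

Ranking: B > C > A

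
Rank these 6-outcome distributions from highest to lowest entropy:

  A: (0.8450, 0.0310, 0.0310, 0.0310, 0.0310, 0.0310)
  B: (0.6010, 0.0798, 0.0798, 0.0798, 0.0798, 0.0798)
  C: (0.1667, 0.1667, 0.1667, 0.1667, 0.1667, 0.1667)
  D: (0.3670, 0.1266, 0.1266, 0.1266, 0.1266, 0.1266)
C > D > B > A

Key insight: Entropy is maximized by uniform distributions and minimized by concentrated distributions.

Entropies:
  H(A) = 0.9821 bits
  H(B) = 1.8968 bits
  H(C) = 2.5850 bits
  H(D) = 2.4181 bits

Ranking: C > D > B > A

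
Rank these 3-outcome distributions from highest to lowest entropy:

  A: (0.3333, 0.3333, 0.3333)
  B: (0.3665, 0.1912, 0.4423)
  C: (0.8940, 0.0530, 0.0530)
A > B > C

Key insight: Entropy is maximized by uniform distributions and minimized by concentrated distributions.

- Uniform distributions have maximum entropy log₂(3) = 1.5850 bits
- The more "peaked" or concentrated a distribution, the lower its entropy

Entropies:
  H(A) = 1.5850 bits
  H(B) = 1.5077 bits
  H(C) = 0.5937 bits

Ranking: A > B > C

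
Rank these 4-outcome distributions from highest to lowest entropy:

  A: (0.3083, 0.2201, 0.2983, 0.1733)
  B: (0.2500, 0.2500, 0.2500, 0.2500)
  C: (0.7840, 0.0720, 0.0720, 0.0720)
B > A > C

Key insight: Entropy is maximized by uniform distributions and minimized by concentrated distributions.

- Uniform distributions have maximum entropy log₂(4) = 2.0000 bits
- The more "peaked" or concentrated a distribution, the lower its entropy

Entropies:
  H(A) = 1.9628 bits
  H(B) = 2.0000 bits
  H(C) = 1.0951 bits

Ranking: B > A > C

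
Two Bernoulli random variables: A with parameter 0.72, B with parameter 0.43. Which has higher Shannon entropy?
B

For binary distributions, entropy is maximized at p=0.5 and decreases as p moves toward 0 or 1.

H(A) = H(0.72) = 0.8555 bits
H(B) = H(0.43) = 0.9858 bits

Distribution B (p=0.43) is closer to uniform (p=0.5), so it has higher entropy.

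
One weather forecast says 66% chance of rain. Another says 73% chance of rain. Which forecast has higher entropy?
66% forecast

Treat each forecast as a Bernoulli distribution. Binary entropy is maximized at p=0.5 and falls off symmetrically toward 0 or 1. The 66% forecast is closer to 50%, so it is more uncertain. H(66%) ≈ 0.925 bits, H(73%) ≈ 0.841 bits.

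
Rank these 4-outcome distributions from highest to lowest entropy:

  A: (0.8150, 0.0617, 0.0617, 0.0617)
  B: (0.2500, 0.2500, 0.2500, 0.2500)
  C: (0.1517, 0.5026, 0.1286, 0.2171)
B > C > A

Key insight: Entropy is maximized by uniform distributions and minimized by concentrated distributions.

- Uniform distributions have maximum entropy log₂(4) = 2.0000 bits
- The more "peaked" or concentrated a distribution, the lower its entropy

Entropies:
  H(A) = 0.9841 bits
  H(B) = 2.0000 bits
  H(C) = 1.7704 bits

Ranking: B > C > A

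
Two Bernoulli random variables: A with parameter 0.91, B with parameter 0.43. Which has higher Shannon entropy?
B

For binary distributions, entropy is maximized at p=0.5 and decreases as p moves toward 0 or 1.

H(A) = H(0.91) = 0.4365 bits
H(B) = H(0.43) = 0.9858 bits

Distribution B (p=0.43) is closer to uniform (p=0.5), so it has higher entropy.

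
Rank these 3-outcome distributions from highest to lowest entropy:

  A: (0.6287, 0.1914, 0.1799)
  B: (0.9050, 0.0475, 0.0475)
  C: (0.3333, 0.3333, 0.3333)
C > A > B

Key insight: Entropy is maximized by uniform distributions and minimized by concentrated distributions.

- Uniform distributions have maximum entropy log₂(3) = 1.5850 bits
- The more "peaked" or concentrated a distribution, the lower its entropy

Entropies:
  H(A) = 1.3227 bits
  H(B) = 0.5479 bits
  H(C) = 1.5850 bits

Ranking: C > A > B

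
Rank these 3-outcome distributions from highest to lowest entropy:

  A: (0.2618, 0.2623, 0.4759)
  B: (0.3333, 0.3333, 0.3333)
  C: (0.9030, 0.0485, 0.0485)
B > A > C

Key insight: Entropy is maximized by uniform distributions and minimized by concentrated distributions.

- Uniform distributions have maximum entropy log₂(3) = 1.5850 bits
- The more "peaked" or concentrated a distribution, the lower its entropy

Entropies:
  H(A) = 1.5224 bits
  H(B) = 1.5850 bits
  H(C) = 0.5564 bits

Ranking: B > A > C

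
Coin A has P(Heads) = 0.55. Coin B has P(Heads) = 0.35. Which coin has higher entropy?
A

For binary distributions, entropy is maximized at p=0.5 and decreases as p moves toward 0 or 1.

H(A) = H(0.55) = 0.9928 bits
H(B) = H(0.35) = 0.9341 bits

Distribution A (p=0.55) is closer to uniform (p=0.5), so it has higher entropy.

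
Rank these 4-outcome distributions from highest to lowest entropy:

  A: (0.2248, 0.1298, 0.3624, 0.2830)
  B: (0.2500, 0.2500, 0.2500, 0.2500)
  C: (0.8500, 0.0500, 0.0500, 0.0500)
B > A > C

Key insight: Entropy is maximized by uniform distributions and minimized by concentrated distributions.

- Uniform distributions have maximum entropy log₂(4) = 2.0000 bits
- The more "peaked" or concentrated a distribution, the lower its entropy

Entropies:
  H(A) = 1.9125 bits
  H(B) = 2.0000 bits
  H(C) = 0.8476 bits

Ranking: B > A > C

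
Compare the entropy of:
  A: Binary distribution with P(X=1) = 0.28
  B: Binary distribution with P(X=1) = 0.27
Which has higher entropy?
A

For binary distributions, entropy is maximized at p=0.5 and decreases as p moves toward 0 or 1.

H(A) = H(0.28) = 0.8555 bits
H(B) = H(0.27) = 0.8415 bits

Distribution A (p=0.28) is closer to uniform (p=0.5), so it has higher entropy.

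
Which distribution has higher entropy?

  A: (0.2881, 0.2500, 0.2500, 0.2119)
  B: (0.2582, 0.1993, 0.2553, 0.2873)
A

Both distributions are close to uniform, making this a harder comparison.

H(A) = 1.9916 bits
H(B) = 1.9879 bits

The distribution closer to uniform has higher entropy.
Answer: A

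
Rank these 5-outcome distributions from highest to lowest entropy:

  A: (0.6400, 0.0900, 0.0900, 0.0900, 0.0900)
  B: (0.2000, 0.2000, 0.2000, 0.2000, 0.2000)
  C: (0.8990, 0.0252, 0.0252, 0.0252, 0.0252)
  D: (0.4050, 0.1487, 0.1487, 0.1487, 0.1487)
B > D > A > C

Key insight: Entropy is maximized by uniform distributions and minimized by concentrated distributions.

Entropies:
  H(A) = 1.6627 bits
  H(B) = 2.3219 bits
  H(C) = 0.6742 bits
  H(D) = 2.1638 bits

Ranking: B > D > A > C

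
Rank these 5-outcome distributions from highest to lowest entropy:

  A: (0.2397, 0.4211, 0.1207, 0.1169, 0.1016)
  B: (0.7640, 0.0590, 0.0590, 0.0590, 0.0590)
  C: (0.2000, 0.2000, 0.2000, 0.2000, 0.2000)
C > A > B

Key insight: Entropy is maximized by uniform distributions and minimized by concentrated distributions.

- Uniform distributions have maximum entropy log₂(5) = 2.3219 bits
- The more "peaked" or concentrated a distribution, the lower its entropy

Entropies:
  H(A) = 2.0848 bits
  H(B) = 1.2603 bits
  H(C) = 2.3219 bits

Ranking: C > A > B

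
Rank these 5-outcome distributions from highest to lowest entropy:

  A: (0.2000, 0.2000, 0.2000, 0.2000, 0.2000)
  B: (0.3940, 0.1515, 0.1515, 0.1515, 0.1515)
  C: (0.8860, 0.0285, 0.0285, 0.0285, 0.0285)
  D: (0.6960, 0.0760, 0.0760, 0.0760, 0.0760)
A > B > D > C

Key insight: Entropy is maximized by uniform distributions and minimized by concentrated distributions.

Entropies:
  H(A) = 2.3219 bits
  H(B) = 2.1793 bits
  H(C) = 0.7399 bits
  H(D) = 1.4941 bits

Ranking: A > B > D > C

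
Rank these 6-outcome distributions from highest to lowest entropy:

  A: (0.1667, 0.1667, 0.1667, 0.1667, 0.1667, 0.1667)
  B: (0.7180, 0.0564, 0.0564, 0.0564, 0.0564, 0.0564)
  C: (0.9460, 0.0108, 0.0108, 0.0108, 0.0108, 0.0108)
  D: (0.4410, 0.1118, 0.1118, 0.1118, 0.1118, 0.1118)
A > D > B > C

Key insight: Entropy is maximized by uniform distributions and minimized by concentrated distributions.

Entropies:
  H(A) = 2.5850 bits
  H(B) = 1.5129 bits
  H(C) = 0.4285 bits
  H(D) = 2.2879 bits

Ranking: A > D > B > C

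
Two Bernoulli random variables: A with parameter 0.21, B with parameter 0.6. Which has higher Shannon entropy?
B

For binary distributions, entropy is maximized at p=0.5 and decreases as p moves toward 0 or 1.

H(A) = H(0.21) = 0.7415 bits
H(B) = H(0.6) = 0.9710 bits

Distribution B (p=0.6) is closer to uniform (p=0.5), so it has higher entropy.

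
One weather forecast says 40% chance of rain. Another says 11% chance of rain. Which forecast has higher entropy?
40% forecast

Treat each forecast as a Bernoulli distribution. Binary entropy is maximized at p=0.5 and falls off symmetrically toward 0 or 1. The 40% forecast is closer to 50%, so it is more uncertain. H(40%) ≈ 0.971 bits, H(11%) ≈ 0.500 bits.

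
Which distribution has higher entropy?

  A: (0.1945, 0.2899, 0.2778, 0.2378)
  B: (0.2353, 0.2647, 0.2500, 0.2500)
B

Both distributions are close to uniform, making this a harder comparison.

H(A) = 1.9834 bits
H(B) = 1.9988 bits

The distribution closer to uniform has higher entropy.
Answer: B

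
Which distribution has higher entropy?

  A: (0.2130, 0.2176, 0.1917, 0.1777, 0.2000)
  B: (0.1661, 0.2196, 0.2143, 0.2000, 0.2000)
A

Both distributions are close to uniform, making this a harder comparison.

H(A) = 2.3181 bits
H(B) = 2.3155 bits

The distribution closer to uniform has higher entropy.
Answer: A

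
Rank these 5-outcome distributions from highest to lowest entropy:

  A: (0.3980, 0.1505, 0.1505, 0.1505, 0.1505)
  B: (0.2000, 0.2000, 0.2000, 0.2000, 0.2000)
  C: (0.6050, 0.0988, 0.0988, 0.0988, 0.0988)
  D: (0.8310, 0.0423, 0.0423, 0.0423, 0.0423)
B > A > C > D

Key insight: Entropy is maximized by uniform distributions and minimized by concentrated distributions.

Entropies:
  H(A) = 2.1738 bits
  H(B) = 2.3219 bits
  H(C) = 1.7580 bits
  H(D) = 0.9934 bits

Ranking: B > A > C > D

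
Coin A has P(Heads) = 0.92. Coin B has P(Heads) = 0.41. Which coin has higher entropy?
B

For binary distributions, entropy is maximized at p=0.5 and decreases as p moves toward 0 or 1.

H(A) = H(0.92) = 0.4022 bits
H(B) = H(0.41) = 0.9765 bits

Distribution B (p=0.41) is closer to uniform (p=0.5), so it has higher entropy.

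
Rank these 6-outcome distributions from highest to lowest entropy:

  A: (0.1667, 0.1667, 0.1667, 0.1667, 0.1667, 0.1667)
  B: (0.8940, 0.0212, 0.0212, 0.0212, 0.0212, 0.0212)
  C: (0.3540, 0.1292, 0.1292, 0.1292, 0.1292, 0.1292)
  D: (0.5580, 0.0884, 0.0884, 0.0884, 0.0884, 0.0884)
A > C > D > B

Key insight: Entropy is maximized by uniform distributions and minimized by concentrated distributions.

Entropies:
  H(A) = 2.5850 bits
  H(B) = 0.7339 bits
  H(C) = 2.4376 bits
  H(D) = 2.0166 bits

Ranking: A > C > D > B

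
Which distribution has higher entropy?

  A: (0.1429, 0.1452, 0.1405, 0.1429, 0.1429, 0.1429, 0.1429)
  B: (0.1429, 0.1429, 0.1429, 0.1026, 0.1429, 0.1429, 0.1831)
A

Both distributions are close to uniform, making this a harder comparison.

H(A) = 2.8073 bits
H(B) = 2.7908 bits

The distribution closer to uniform has higher entropy.
Answer: A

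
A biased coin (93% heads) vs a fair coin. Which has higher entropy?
Fair coin

The fair coin is uniform (p=0.5), maximizing binary entropy at 1 bit. The biased coin has H(0.93) ≈ 0.366 bits — its outcome is more predictable, so its entropy is lower.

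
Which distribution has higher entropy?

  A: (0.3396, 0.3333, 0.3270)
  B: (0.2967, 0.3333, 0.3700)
A

Both distributions are close to uniform, making this a harder comparison.

H(A) = 1.5848 bits
H(B) = 1.5791 bits

The distribution closer to uniform has higher entropy.
Answer: A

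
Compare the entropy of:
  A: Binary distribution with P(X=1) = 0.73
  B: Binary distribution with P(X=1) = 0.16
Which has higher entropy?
A

For binary distributions, entropy is maximized at p=0.5 and decreases as p moves toward 0 or 1.

H(A) = H(0.73) = 0.8415 bits
H(B) = H(0.16) = 0.6343 bits

Distribution A (p=0.73) is closer to uniform (p=0.5), so it has higher entropy.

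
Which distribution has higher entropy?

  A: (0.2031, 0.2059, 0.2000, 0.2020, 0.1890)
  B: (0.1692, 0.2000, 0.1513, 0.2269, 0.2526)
A

Both distributions are close to uniform, making this a harder comparison.

H(A) = 2.3213 bits
H(B) = 2.2972 bits

The distribution closer to uniform has higher entropy.
Answer: A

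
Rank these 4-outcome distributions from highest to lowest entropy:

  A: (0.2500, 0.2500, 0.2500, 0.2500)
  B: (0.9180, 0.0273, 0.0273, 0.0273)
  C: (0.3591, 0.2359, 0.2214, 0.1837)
A > C > B

Key insight: Entropy is maximized by uniform distributions and minimized by concentrated distributions.

- Uniform distributions have maximum entropy log₂(4) = 2.0000 bits
- The more "peaked" or concentrated a distribution, the lower its entropy

Entropies:
  H(A) = 2.0000 bits
  H(B) = 0.5392 bits
  H(C) = 1.9528 bits

Ranking: A > C > B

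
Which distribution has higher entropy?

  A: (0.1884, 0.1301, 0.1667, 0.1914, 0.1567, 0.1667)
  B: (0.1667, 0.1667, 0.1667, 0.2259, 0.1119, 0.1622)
A

Both distributions are close to uniform, making this a harder comparison.

H(A) = 2.5738 bits
H(B) = 2.5566 bits

The distribution closer to uniform has higher entropy.
Answer: A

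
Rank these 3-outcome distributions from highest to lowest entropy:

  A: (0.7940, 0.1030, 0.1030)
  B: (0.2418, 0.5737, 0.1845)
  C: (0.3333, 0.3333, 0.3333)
C > B > A

Key insight: Entropy is maximized by uniform distributions and minimized by concentrated distributions.

- Uniform distributions have maximum entropy log₂(3) = 1.5850 bits
- The more "peaked" or concentrated a distribution, the lower its entropy

Entropies:
  H(A) = 0.9398 bits
  H(B) = 1.4050 bits
  H(C) = 1.5850 bits

Ranking: C > B > A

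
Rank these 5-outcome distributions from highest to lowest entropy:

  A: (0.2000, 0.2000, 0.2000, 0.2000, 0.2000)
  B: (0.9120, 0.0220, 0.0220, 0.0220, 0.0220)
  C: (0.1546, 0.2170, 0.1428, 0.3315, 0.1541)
A > C > B

Key insight: Entropy is maximized by uniform distributions and minimized by concentrated distributions.

- Uniform distributions have maximum entropy log₂(5) = 2.3219 bits
- The more "peaked" or concentrated a distribution, the lower its entropy

Entropies:
  H(A) = 2.3219 bits
  H(B) = 0.6058 bits
  H(C) = 2.2395 bits

Ranking: A > C > B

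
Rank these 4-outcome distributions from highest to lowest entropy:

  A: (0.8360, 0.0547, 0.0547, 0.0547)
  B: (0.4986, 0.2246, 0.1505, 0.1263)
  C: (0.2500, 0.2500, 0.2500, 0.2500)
C > B > A

Key insight: Entropy is maximized by uniform distributions and minimized by concentrated distributions.

- Uniform distributions have maximum entropy log₂(4) = 2.0000 bits
- The more "peaked" or concentrated a distribution, the lower its entropy

Entropies:
  H(A) = 0.9037 bits
  H(B) = 1.7728 bits
  H(C) = 2.0000 bits

Ranking: C > B > A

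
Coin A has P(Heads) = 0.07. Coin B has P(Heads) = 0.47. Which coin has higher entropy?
B

For binary distributions, entropy is maximized at p=0.5 and decreases as p moves toward 0 or 1.

H(A) = H(0.07) = 0.3659 bits
H(B) = H(0.47) = 0.9974 bits

Distribution B (p=0.47) is closer to uniform (p=0.5), so it has higher entropy.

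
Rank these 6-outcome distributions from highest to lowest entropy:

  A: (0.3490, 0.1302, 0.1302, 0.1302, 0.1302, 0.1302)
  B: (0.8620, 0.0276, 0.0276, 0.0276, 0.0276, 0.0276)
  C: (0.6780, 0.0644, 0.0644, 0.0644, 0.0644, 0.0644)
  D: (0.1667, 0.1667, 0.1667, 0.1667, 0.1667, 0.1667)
D > A > C > B

Key insight: Entropy is maximized by uniform distributions and minimized by concentrated distributions.

Entropies:
  H(A) = 2.4447 bits
  H(B) = 0.8994 bits
  H(C) = 1.6542 bits
  H(D) = 2.5850 bits

Ranking: D > A > C > B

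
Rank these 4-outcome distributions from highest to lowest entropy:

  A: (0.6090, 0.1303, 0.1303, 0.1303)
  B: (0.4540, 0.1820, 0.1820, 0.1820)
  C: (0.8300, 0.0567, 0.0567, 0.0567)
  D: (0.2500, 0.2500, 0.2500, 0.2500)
D > B > A > C

Key insight: Entropy is maximized by uniform distributions and minimized by concentrated distributions.

Entropies:
  H(A) = 1.5852 bits
  H(B) = 1.8593 bits
  H(C) = 0.9271 bits
  H(D) = 2.0000 bits

Ranking: D > B > A > C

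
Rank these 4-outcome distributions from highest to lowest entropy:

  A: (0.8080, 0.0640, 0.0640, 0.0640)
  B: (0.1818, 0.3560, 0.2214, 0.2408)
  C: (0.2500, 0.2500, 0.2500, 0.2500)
C > B > A

Key insight: Entropy is maximized by uniform distributions and minimized by concentrated distributions.

- Uniform distributions have maximum entropy log₂(4) = 2.0000 bits
- The more "peaked" or concentrated a distribution, the lower its entropy

Entropies:
  H(A) = 1.0099 bits
  H(B) = 1.9538 bits
  H(C) = 2.0000 bits

Ranking: C > B > A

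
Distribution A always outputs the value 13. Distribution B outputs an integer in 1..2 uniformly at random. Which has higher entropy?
B

A is deterministic, so H(A) = 0. B is uniform over 2 outcomes, so H(B) = log₂(2) = 1.000 bits. Any distribution with genuine randomness has higher entropy than a deterministic one.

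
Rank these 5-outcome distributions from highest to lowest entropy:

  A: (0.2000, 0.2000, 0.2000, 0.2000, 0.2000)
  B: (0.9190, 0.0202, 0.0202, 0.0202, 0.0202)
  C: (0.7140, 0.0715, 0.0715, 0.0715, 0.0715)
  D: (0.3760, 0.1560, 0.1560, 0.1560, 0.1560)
A > D > C > B

Key insight: Entropy is maximized by uniform distributions and minimized by concentrated distributions.

Entropies:
  H(A) = 2.3219 bits
  H(B) = 0.5677 bits
  H(C) = 1.4355 bits
  H(D) = 2.2032 bits

Ranking: A > D > C > B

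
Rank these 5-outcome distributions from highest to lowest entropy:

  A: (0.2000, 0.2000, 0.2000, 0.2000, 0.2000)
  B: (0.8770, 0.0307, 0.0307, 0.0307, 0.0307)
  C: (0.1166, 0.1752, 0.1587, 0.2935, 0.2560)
A > C > B

Key insight: Entropy is maximized by uniform distributions and minimized by concentrated distributions.

- Uniform distributions have maximum entropy log₂(5) = 2.3219 bits
- The more "peaked" or concentrated a distribution, the lower its entropy

Entropies:
  H(A) = 2.3219 bits
  H(B) = 0.7839 bits
  H(C) = 2.2455 bits

Ranking: A > C > B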